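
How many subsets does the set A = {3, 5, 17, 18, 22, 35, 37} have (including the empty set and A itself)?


Set A = {3, 5, 17, 18, 22, 35, 37}
|A| = 7
The power set P(A) contains all subsets of A.
|P(A)| = 2^|A| = 2^7 = 128

128


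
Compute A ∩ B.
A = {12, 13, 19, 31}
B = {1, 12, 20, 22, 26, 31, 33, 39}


Set A = {12, 13, 19, 31}
Set B = {1, 12, 20, 22, 26, 31, 33, 39}
A ∩ B includes only elements in both sets.
Check each element of A against B:
12 ✓, 13 ✗, 19 ✗, 31 ✓
A ∩ B = {12, 31}

{12, 31}


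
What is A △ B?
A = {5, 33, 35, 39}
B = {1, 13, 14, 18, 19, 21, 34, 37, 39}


Set A = {5, 33, 35, 39}
Set B = {1, 13, 14, 18, 19, 21, 34, 37, 39}
A △ B = (A \ B) ∪ (B \ A)
Elements in A but not B: {5, 33, 35}
Elements in B but not A: {1, 13, 14, 18, 19, 21, 34, 37}
A △ B = {1, 5, 13, 14, 18, 19, 21, 33, 34, 35, 37}

{1, 5, 13, 14, 18, 19, 21, 33, 34, 35, 37}


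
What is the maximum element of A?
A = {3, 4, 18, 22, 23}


Set A = {3, 4, 18, 22, 23}
Elements in ascending order: 3, 4, 18, 22, 23
The largest element is 23.

23


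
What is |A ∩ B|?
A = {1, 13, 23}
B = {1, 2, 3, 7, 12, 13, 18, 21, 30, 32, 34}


Set A = {1, 13, 23}
Set B = {1, 2, 3, 7, 12, 13, 18, 21, 30, 32, 34}
A ∩ B = {1, 13}
|A ∩ B| = 2

2


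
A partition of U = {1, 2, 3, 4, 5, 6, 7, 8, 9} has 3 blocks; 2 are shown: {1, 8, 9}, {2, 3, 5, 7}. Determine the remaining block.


U = {1, 2, 3, 4, 5, 6, 7, 8, 9}
Shown blocks: {1, 8, 9}, {2, 3, 5, 7}
A partition's blocks are pairwise disjoint and cover U, so the missing block = U \ (union of shown blocks).
Union of shown blocks: {1, 2, 3, 5, 7, 8, 9}
Missing block = U \ (union) = {4, 6}

{4, 6}


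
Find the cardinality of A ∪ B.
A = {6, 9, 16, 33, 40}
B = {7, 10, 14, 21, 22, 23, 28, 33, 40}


Set A = {6, 9, 16, 33, 40}, |A| = 5
Set B = {7, 10, 14, 21, 22, 23, 28, 33, 40}, |B| = 9
A ∩ B = {33, 40}, |A ∩ B| = 2
|A ∪ B| = |A| + |B| - |A ∩ B| = 5 + 9 - 2 = 12

12


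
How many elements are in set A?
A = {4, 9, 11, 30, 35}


Set A = {4, 9, 11, 30, 35}
Listing elements: 4, 9, 11, 30, 35
Counting: 5 elements
|A| = 5

5


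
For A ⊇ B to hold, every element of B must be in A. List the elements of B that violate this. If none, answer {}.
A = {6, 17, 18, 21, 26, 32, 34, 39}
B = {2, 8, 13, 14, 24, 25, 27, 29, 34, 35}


Set A = {6, 17, 18, 21, 26, 32, 34, 39}
Set B = {2, 8, 13, 14, 24, 25, 27, 29, 34, 35}
Check each element of B against A:
2 ∉ A (include), 8 ∉ A (include), 13 ∉ A (include), 14 ∉ A (include), 24 ∉ A (include), 25 ∉ A (include), 27 ∉ A (include), 29 ∉ A (include), 34 ∈ A, 35 ∉ A (include)
Elements of B not in A: {2, 8, 13, 14, 24, 25, 27, 29, 35}

{2, 8, 13, 14, 24, 25, 27, 29, 35}


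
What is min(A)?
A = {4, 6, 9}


Set A = {4, 6, 9}
Elements in ascending order: 4, 6, 9
The smallest element is 4.

4


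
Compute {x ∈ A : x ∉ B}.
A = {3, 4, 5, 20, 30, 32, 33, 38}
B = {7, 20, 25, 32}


Set A = {3, 4, 5, 20, 30, 32, 33, 38}
Set B = {7, 20, 25, 32}
Check each element of A against B:
3 ∉ B (include), 4 ∉ B (include), 5 ∉ B (include), 20 ∈ B, 30 ∉ B (include), 32 ∈ B, 33 ∉ B (include), 38 ∉ B (include)
Elements of A not in B: {3, 4, 5, 30, 33, 38}

{3, 4, 5, 30, 33, 38}


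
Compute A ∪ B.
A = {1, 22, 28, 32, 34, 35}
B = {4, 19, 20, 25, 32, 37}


Set A = {1, 22, 28, 32, 34, 35}
Set B = {4, 19, 20, 25, 32, 37}
A ∪ B includes all elements in either set.
Elements from A: {1, 22, 28, 32, 34, 35}
Elements from B not already included: {4, 19, 20, 25, 37}
A ∪ B = {1, 4, 19, 20, 22, 25, 28, 32, 34, 35, 37}

{1, 4, 19, 20, 22, 25, 28, 32, 34, 35, 37}


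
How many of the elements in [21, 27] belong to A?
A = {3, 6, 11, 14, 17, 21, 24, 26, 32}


Set A = {3, 6, 11, 14, 17, 21, 24, 26, 32}
Candidates: [21, 27]
Check each candidate:
21 ∈ A, 27 ∉ A
Count of candidates in A: 1

1


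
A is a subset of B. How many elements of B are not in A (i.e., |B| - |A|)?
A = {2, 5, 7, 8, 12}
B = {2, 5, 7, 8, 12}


Set A = {2, 5, 7, 8, 12}, |A| = 5
Set B = {2, 5, 7, 8, 12}, |B| = 5
Since A ⊆ B: B \ A = {}
|B| - |A| = 5 - 5 = 0

0


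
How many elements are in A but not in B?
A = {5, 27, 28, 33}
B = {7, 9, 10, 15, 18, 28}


Set A = {5, 27, 28, 33}
Set B = {7, 9, 10, 15, 18, 28}
A \ B = {5, 27, 33}
|A \ B| = 3

3


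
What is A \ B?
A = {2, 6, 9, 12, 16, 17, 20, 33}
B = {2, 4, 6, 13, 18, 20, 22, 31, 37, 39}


Set A = {2, 6, 9, 12, 16, 17, 20, 33}
Set B = {2, 4, 6, 13, 18, 20, 22, 31, 37, 39}
A \ B includes elements in A that are not in B.
Check each element of A:
2 (in B, remove), 6 (in B, remove), 9 (not in B, keep), 12 (not in B, keep), 16 (not in B, keep), 17 (not in B, keep), 20 (in B, remove), 33 (not in B, keep)
A \ B = {9, 12, 16, 17, 33}

{9, 12, 16, 17, 33}


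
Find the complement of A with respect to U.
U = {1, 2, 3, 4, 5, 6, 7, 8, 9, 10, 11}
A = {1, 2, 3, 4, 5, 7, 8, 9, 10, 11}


Universal set U = {1, 2, 3, 4, 5, 6, 7, 8, 9, 10, 11}
Set A = {1, 2, 3, 4, 5, 7, 8, 9, 10, 11}
A' = U \ A = elements in U but not in A
Checking each element of U:
1 (in A, exclude), 2 (in A, exclude), 3 (in A, exclude), 4 (in A, exclude), 5 (in A, exclude), 6 (not in A, include), 7 (in A, exclude), 8 (in A, exclude), 9 (in A, exclude), 10 (in A, exclude), 11 (in A, exclude)
A' = {6}

{6}


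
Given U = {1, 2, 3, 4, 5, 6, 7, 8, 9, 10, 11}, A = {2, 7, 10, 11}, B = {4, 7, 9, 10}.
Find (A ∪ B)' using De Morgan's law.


U = {1, 2, 3, 4, 5, 6, 7, 8, 9, 10, 11}
A = {2, 7, 10, 11}, B = {4, 7, 9, 10}
A ∪ B = {2, 4, 7, 9, 10, 11}
(A ∪ B)' = U \ (A ∪ B) = {1, 3, 5, 6, 8}
Verification via A' ∩ B': A' = {1, 3, 4, 5, 6, 8, 9}, B' = {1, 2, 3, 5, 6, 8, 11}
A' ∩ B' = {1, 3, 5, 6, 8} ✓

{1, 3, 5, 6, 8}


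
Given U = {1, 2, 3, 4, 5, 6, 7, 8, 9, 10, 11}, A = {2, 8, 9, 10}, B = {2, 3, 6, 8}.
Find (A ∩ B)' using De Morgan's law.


U = {1, 2, 3, 4, 5, 6, 7, 8, 9, 10, 11}
A = {2, 8, 9, 10}, B = {2, 3, 6, 8}
A ∩ B = {2, 8}
(A ∩ B)' = U \ (A ∩ B) = {1, 3, 4, 5, 6, 7, 9, 10, 11}
Verification via A' ∪ B': A' = {1, 3, 4, 5, 6, 7, 11}, B' = {1, 4, 5, 7, 9, 10, 11}
A' ∪ B' = {1, 3, 4, 5, 6, 7, 9, 10, 11} ✓

{1, 3, 4, 5, 6, 7, 9, 10, 11}


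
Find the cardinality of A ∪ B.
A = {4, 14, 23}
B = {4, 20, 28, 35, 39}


Set A = {4, 14, 23}, |A| = 3
Set B = {4, 20, 28, 35, 39}, |B| = 5
A ∩ B = {4}, |A ∩ B| = 1
|A ∪ B| = |A| + |B| - |A ∩ B| = 3 + 5 - 1 = 7

7


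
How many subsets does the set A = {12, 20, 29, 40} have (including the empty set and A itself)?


Set A = {12, 20, 29, 40}
|A| = 4
The power set P(A) contains all subsets of A.
|P(A)| = 2^|A| = 2^4 = 16

16


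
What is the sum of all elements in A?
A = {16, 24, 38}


Set A = {16, 24, 38}
Sum = 16 + 24 + 38 = 78

78


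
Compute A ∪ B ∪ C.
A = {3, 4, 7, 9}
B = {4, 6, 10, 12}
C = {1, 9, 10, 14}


Set A = {3, 4, 7, 9}
Set B = {4, 6, 10, 12}
Set C = {1, 9, 10, 14}
First, A ∪ B = {3, 4, 6, 7, 9, 10, 12}
Then, (A ∪ B) ∪ C = {1, 3, 4, 6, 7, 9, 10, 12, 14}

{1, 3, 4, 6, 7, 9, 10, 12, 14}


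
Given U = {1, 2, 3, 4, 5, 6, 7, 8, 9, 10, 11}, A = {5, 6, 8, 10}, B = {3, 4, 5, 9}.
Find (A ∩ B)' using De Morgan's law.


U = {1, 2, 3, 4, 5, 6, 7, 8, 9, 10, 11}
A = {5, 6, 8, 10}, B = {3, 4, 5, 9}
A ∩ B = {5}
(A ∩ B)' = U \ (A ∩ B) = {1, 2, 3, 4, 6, 7, 8, 9, 10, 11}
Verification via A' ∪ B': A' = {1, 2, 3, 4, 7, 9, 11}, B' = {1, 2, 6, 7, 8, 10, 11}
A' ∪ B' = {1, 2, 3, 4, 6, 7, 8, 9, 10, 11} ✓

{1, 2, 3, 4, 6, 7, 8, 9, 10, 11}


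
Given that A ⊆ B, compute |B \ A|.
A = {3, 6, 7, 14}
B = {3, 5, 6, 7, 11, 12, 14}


Set A = {3, 6, 7, 14}, |A| = 4
Set B = {3, 5, 6, 7, 11, 12, 14}, |B| = 7
Since A ⊆ B: B \ A = {5, 11, 12}
|B| - |A| = 7 - 4 = 3

3


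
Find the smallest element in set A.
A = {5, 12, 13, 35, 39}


Set A = {5, 12, 13, 35, 39}
Elements in ascending order: 5, 12, 13, 35, 39
The smallest element is 5.

5


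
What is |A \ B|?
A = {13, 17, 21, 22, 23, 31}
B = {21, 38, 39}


Set A = {13, 17, 21, 22, 23, 31}
Set B = {21, 38, 39}
A \ B = {13, 17, 22, 23, 31}
|A \ B| = 5

5


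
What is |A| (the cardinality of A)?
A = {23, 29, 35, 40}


Set A = {23, 29, 35, 40}
Listing elements: 23, 29, 35, 40
Counting: 4 elements
|A| = 4

4


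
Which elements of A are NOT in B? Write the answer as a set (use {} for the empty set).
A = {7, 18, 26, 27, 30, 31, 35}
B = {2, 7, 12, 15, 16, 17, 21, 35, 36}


Set A = {7, 18, 26, 27, 30, 31, 35}
Set B = {2, 7, 12, 15, 16, 17, 21, 35, 36}
Check each element of A against B:
7 ∈ B, 18 ∉ B (include), 26 ∉ B (include), 27 ∉ B (include), 30 ∉ B (include), 31 ∉ B (include), 35 ∈ B
Elements of A not in B: {18, 26, 27, 30, 31}

{18, 26, 27, 30, 31}


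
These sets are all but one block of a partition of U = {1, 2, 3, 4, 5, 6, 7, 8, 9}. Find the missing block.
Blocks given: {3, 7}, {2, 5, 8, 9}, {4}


U = {1, 2, 3, 4, 5, 6, 7, 8, 9}
Shown blocks: {3, 7}, {2, 5, 8, 9}, {4}
A partition's blocks are pairwise disjoint and cover U, so the missing block = U \ (union of shown blocks).
Union of shown blocks: {2, 3, 4, 5, 7, 8, 9}
Missing block = U \ (union) = {1, 6}

{1, 6}


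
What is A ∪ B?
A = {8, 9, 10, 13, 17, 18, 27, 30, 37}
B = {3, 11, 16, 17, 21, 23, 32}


Set A = {8, 9, 10, 13, 17, 18, 27, 30, 37}
Set B = {3, 11, 16, 17, 21, 23, 32}
A ∪ B includes all elements in either set.
Elements from A: {8, 9, 10, 13, 17, 18, 27, 30, 37}
Elements from B not already included: {3, 11, 16, 21, 23, 32}
A ∪ B = {3, 8, 9, 10, 11, 13, 16, 17, 18, 21, 23, 27, 30, 32, 37}

{3, 8, 9, 10, 11, 13, 16, 17, 18, 21, 23, 27, 30, 32, 37}


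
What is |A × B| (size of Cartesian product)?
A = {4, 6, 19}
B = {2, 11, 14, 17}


Set A = {4, 6, 19} has 3 elements.
Set B = {2, 11, 14, 17} has 4 elements.
|A × B| = |A| × |B| = 3 × 4 = 12

12


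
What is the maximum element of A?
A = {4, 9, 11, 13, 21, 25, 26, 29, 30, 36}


Set A = {4, 9, 11, 13, 21, 25, 26, 29, 30, 36}
Elements in ascending order: 4, 9, 11, 13, 21, 25, 26, 29, 30, 36
The largest element is 36.

36


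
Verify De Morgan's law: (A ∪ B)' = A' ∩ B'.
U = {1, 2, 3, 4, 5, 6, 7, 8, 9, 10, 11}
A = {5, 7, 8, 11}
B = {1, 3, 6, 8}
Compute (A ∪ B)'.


U = {1, 2, 3, 4, 5, 6, 7, 8, 9, 10, 11}
A = {5, 7, 8, 11}, B = {1, 3, 6, 8}
A ∪ B = {1, 3, 5, 6, 7, 8, 11}
(A ∪ B)' = U \ (A ∪ B) = {2, 4, 9, 10}
Verification via A' ∩ B': A' = {1, 2, 3, 4, 6, 9, 10}, B' = {2, 4, 5, 7, 9, 10, 11}
A' ∩ B' = {2, 4, 9, 10} ✓

{2, 4, 9, 10}


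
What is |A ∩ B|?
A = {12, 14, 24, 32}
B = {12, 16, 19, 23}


Set A = {12, 14, 24, 32}
Set B = {12, 16, 19, 23}
A ∩ B = {12}
|A ∩ B| = 1

1


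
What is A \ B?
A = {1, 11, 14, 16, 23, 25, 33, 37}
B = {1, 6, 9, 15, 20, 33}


Set A = {1, 11, 14, 16, 23, 25, 33, 37}
Set B = {1, 6, 9, 15, 20, 33}
A \ B includes elements in A that are not in B.
Check each element of A:
1 (in B, remove), 11 (not in B, keep), 14 (not in B, keep), 16 (not in B, keep), 23 (not in B, keep), 25 (not in B, keep), 33 (in B, remove), 37 (not in B, keep)
A \ B = {11, 14, 16, 23, 25, 37}

{11, 14, 16, 23, 25, 37}


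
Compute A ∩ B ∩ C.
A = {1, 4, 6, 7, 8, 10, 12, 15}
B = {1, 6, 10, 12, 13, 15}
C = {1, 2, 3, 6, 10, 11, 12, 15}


Set A = {1, 4, 6, 7, 8, 10, 12, 15}
Set B = {1, 6, 10, 12, 13, 15}
Set C = {1, 2, 3, 6, 10, 11, 12, 15}
First, A ∩ B = {1, 6, 10, 12, 15}
Then, (A ∩ B) ∩ C = {1, 6, 10, 12, 15}

{1, 6, 10, 12, 15}


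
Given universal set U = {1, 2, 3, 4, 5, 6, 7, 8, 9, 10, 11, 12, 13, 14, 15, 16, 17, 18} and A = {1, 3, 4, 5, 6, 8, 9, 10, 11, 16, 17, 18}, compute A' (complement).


Universal set U = {1, 2, 3, 4, 5, 6, 7, 8, 9, 10, 11, 12, 13, 14, 15, 16, 17, 18}
Set A = {1, 3, 4, 5, 6, 8, 9, 10, 11, 16, 17, 18}
A' = U \ A = elements in U but not in A
Checking each element of U:
1 (in A, exclude), 2 (not in A, include), 3 (in A, exclude), 4 (in A, exclude), 5 (in A, exclude), 6 (in A, exclude), 7 (not in A, include), 8 (in A, exclude), 9 (in A, exclude), 10 (in A, exclude), 11 (in A, exclude), 12 (not in A, include), 13 (not in A, include), 14 (not in A, include), 15 (not in A, include), 16 (in A, exclude), 17 (in A, exclude), 18 (in A, exclude)
A' = {2, 7, 12, 13, 14, 15}

{2, 7, 12, 13, 14, 15}


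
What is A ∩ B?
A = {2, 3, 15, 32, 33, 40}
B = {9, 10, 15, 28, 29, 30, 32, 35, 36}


Set A = {2, 3, 15, 32, 33, 40}
Set B = {9, 10, 15, 28, 29, 30, 32, 35, 36}
A ∩ B includes only elements in both sets.
Check each element of A against B:
2 ✗, 3 ✗, 15 ✓, 32 ✓, 33 ✗, 40 ✗
A ∩ B = {15, 32}

{15, 32}


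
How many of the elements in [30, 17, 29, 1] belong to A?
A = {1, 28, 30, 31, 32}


Set A = {1, 28, 30, 31, 32}
Candidates: [30, 17, 29, 1]
Check each candidate:
30 ∈ A, 17 ∉ A, 29 ∉ A, 1 ∈ A
Count of candidates in A: 2

2


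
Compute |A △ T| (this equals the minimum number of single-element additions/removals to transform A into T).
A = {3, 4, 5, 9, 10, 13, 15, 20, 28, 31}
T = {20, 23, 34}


Set A = {3, 4, 5, 9, 10, 13, 15, 20, 28, 31}
Set T = {20, 23, 34}
Elements to remove from A (in A, not in T): {3, 4, 5, 9, 10, 13, 15, 28, 31} → 9 removals
Elements to add to A (in T, not in A): {23, 34} → 2 additions
Total edits = 9 + 2 = 11

11


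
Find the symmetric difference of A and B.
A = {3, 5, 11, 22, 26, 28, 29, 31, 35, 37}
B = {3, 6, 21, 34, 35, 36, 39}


Set A = {3, 5, 11, 22, 26, 28, 29, 31, 35, 37}
Set B = {3, 6, 21, 34, 35, 36, 39}
A △ B = (A \ B) ∪ (B \ A)
Elements in A but not B: {5, 11, 22, 26, 28, 29, 31, 37}
Elements in B but not A: {6, 21, 34, 36, 39}
A △ B = {5, 6, 11, 21, 22, 26, 28, 29, 31, 34, 36, 37, 39}

{5, 6, 11, 21, 22, 26, 28, 29, 31, 34, 36, 37, 39}


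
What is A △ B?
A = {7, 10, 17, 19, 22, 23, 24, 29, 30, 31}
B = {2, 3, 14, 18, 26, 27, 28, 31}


Set A = {7, 10, 17, 19, 22, 23, 24, 29, 30, 31}
Set B = {2, 3, 14, 18, 26, 27, 28, 31}
A △ B = (A \ B) ∪ (B \ A)
Elements in A but not B: {7, 10, 17, 19, 22, 23, 24, 29, 30}
Elements in B but not A: {2, 3, 14, 18, 26, 27, 28}
A △ B = {2, 3, 7, 10, 14, 17, 18, 19, 22, 23, 24, 26, 27, 28, 29, 30}

{2, 3, 7, 10, 14, 17, 18, 19, 22, 23, 24, 26, 27, 28, 29, 30}


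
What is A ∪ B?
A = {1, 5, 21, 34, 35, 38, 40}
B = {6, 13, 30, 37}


Set A = {1, 5, 21, 34, 35, 38, 40}
Set B = {6, 13, 30, 37}
A ∪ B includes all elements in either set.
Elements from A: {1, 5, 21, 34, 35, 38, 40}
Elements from B not already included: {6, 13, 30, 37}
A ∪ B = {1, 5, 6, 13, 21, 30, 34, 35, 37, 38, 40}

{1, 5, 6, 13, 21, 30, 34, 35, 37, 38, 40}


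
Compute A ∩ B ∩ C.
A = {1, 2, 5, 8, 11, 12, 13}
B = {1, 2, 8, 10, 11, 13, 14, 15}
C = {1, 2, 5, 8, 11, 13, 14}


Set A = {1, 2, 5, 8, 11, 12, 13}
Set B = {1, 2, 8, 10, 11, 13, 14, 15}
Set C = {1, 2, 5, 8, 11, 13, 14}
First, A ∩ B = {1, 2, 8, 11, 13}
Then, (A ∩ B) ∩ C = {1, 2, 8, 11, 13}

{1, 2, 8, 11, 13}


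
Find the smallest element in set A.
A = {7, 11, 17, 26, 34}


Set A = {7, 11, 17, 26, 34}
Elements in ascending order: 7, 11, 17, 26, 34
The smallest element is 7.

7


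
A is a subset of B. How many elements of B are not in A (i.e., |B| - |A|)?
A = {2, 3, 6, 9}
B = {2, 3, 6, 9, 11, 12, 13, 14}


Set A = {2, 3, 6, 9}, |A| = 4
Set B = {2, 3, 6, 9, 11, 12, 13, 14}, |B| = 8
Since A ⊆ B: B \ A = {11, 12, 13, 14}
|B| - |A| = 8 - 4 = 4

4


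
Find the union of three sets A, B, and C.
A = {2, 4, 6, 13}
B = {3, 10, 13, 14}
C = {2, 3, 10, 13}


Set A = {2, 4, 6, 13}
Set B = {3, 10, 13, 14}
Set C = {2, 3, 10, 13}
First, A ∪ B = {2, 3, 4, 6, 10, 13, 14}
Then, (A ∪ B) ∪ C = {2, 3, 4, 6, 10, 13, 14}

{2, 3, 4, 6, 10, 13, 14}


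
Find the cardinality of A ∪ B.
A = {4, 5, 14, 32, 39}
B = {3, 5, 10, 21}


Set A = {4, 5, 14, 32, 39}, |A| = 5
Set B = {3, 5, 10, 21}, |B| = 4
A ∩ B = {5}, |A ∩ B| = 1
|A ∪ B| = |A| + |B| - |A ∩ B| = 5 + 4 - 1 = 8

8


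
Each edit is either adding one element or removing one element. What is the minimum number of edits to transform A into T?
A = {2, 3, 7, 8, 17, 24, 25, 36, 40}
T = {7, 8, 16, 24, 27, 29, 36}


Set A = {2, 3, 7, 8, 17, 24, 25, 36, 40}
Set T = {7, 8, 16, 24, 27, 29, 36}
Elements to remove from A (in A, not in T): {2, 3, 17, 25, 40} → 5 removals
Elements to add to A (in T, not in A): {16, 27, 29} → 3 additions
Total edits = 5 + 3 = 8

8


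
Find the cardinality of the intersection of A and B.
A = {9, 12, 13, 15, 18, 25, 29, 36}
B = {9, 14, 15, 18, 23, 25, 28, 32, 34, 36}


Set A = {9, 12, 13, 15, 18, 25, 29, 36}
Set B = {9, 14, 15, 18, 23, 25, 28, 32, 34, 36}
A ∩ B = {9, 15, 18, 25, 36}
|A ∩ B| = 5

5


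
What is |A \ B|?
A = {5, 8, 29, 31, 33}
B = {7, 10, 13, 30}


Set A = {5, 8, 29, 31, 33}
Set B = {7, 10, 13, 30}
A \ B = {5, 8, 29, 31, 33}
|A \ B| = 5

5


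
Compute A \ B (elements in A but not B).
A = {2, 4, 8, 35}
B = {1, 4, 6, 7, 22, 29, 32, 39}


Set A = {2, 4, 8, 35}
Set B = {1, 4, 6, 7, 22, 29, 32, 39}
A \ B includes elements in A that are not in B.
Check each element of A:
2 (not in B, keep), 4 (in B, remove), 8 (not in B, keep), 35 (not in B, keep)
A \ B = {2, 8, 35}

{2, 8, 35}


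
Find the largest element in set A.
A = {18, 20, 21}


Set A = {18, 20, 21}
Elements in ascending order: 18, 20, 21
The largest element is 21.

21


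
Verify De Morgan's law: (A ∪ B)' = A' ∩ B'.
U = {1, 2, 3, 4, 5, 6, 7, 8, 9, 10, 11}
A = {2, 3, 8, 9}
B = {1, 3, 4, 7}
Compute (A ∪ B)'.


U = {1, 2, 3, 4, 5, 6, 7, 8, 9, 10, 11}
A = {2, 3, 8, 9}, B = {1, 3, 4, 7}
A ∪ B = {1, 2, 3, 4, 7, 8, 9}
(A ∪ B)' = U \ (A ∪ B) = {5, 6, 10, 11}
Verification via A' ∩ B': A' = {1, 4, 5, 6, 7, 10, 11}, B' = {2, 5, 6, 8, 9, 10, 11}
A' ∩ B' = {5, 6, 10, 11} ✓

{5, 6, 10, 11}


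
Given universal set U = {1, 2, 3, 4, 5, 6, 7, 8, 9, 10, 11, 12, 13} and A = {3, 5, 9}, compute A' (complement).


Universal set U = {1, 2, 3, 4, 5, 6, 7, 8, 9, 10, 11, 12, 13}
Set A = {3, 5, 9}
A' = U \ A = elements in U but not in A
Checking each element of U:
1 (not in A, include), 2 (not in A, include), 3 (in A, exclude), 4 (not in A, include), 5 (in A, exclude), 6 (not in A, include), 7 (not in A, include), 8 (not in A, include), 9 (in A, exclude), 10 (not in A, include), 11 (not in A, include), 12 (not in A, include), 13 (not in A, include)
A' = {1, 2, 4, 6, 7, 8, 10, 11, 12, 13}

{1, 2, 4, 6, 7, 8, 10, 11, 12, 13}


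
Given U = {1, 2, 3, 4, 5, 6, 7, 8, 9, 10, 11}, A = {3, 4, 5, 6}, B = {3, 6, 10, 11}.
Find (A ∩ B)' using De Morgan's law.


U = {1, 2, 3, 4, 5, 6, 7, 8, 9, 10, 11}
A = {3, 4, 5, 6}, B = {3, 6, 10, 11}
A ∩ B = {3, 6}
(A ∩ B)' = U \ (A ∩ B) = {1, 2, 4, 5, 7, 8, 9, 10, 11}
Verification via A' ∪ B': A' = {1, 2, 7, 8, 9, 10, 11}, B' = {1, 2, 4, 5, 7, 8, 9}
A' ∪ B' = {1, 2, 4, 5, 7, 8, 9, 10, 11} ✓

{1, 2, 4, 5, 7, 8, 9, 10, 11}


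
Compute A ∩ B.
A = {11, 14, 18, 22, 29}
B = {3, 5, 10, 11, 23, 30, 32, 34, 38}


Set A = {11, 14, 18, 22, 29}
Set B = {3, 5, 10, 11, 23, 30, 32, 34, 38}
A ∩ B includes only elements in both sets.
Check each element of A against B:
11 ✓, 14 ✗, 18 ✗, 22 ✗, 29 ✗
A ∩ B = {11}

{11}


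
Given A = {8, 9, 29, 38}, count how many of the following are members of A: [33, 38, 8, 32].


Set A = {8, 9, 29, 38}
Candidates: [33, 38, 8, 32]
Check each candidate:
33 ∉ A, 38 ∈ A, 8 ∈ A, 32 ∉ A
Count of candidates in A: 2

2


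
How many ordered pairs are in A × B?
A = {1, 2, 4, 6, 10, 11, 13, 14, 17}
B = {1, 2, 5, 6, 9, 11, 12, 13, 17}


Set A = {1, 2, 4, 6, 10, 11, 13, 14, 17} has 9 elements.
Set B = {1, 2, 5, 6, 9, 11, 12, 13, 17} has 9 elements.
|A × B| = |A| × |B| = 9 × 9 = 81

81


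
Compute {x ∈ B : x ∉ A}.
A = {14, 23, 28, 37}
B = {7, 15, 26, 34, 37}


Set A = {14, 23, 28, 37}
Set B = {7, 15, 26, 34, 37}
Check each element of B against A:
7 ∉ A (include), 15 ∉ A (include), 26 ∉ A (include), 34 ∉ A (include), 37 ∈ A
Elements of B not in A: {7, 15, 26, 34}

{7, 15, 26, 34}


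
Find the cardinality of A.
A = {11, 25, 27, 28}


Set A = {11, 25, 27, 28}
Listing elements: 11, 25, 27, 28
Counting: 4 elements
|A| = 4

4


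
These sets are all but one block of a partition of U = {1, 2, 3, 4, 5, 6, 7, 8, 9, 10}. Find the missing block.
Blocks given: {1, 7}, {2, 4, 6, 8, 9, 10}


U = {1, 2, 3, 4, 5, 6, 7, 8, 9, 10}
Shown blocks: {1, 7}, {2, 4, 6, 8, 9, 10}
A partition's blocks are pairwise disjoint and cover U, so the missing block = U \ (union of shown blocks).
Union of shown blocks: {1, 2, 4, 6, 7, 8, 9, 10}
Missing block = U \ (union) = {3, 5}

{3, 5}


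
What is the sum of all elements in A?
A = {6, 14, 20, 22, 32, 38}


Set A = {6, 14, 20, 22, 32, 38}
Sum = 6 + 14 + 20 + 22 + 32 + 38 = 132

132


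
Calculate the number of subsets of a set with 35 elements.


The set has 35 elements.
The power set contains all possible subsets.
|P(A)| = 2^|A| = 2^35 = 34359738368

34359738368


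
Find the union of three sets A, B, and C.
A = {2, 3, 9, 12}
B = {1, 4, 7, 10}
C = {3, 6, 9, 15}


Set A = {2, 3, 9, 12}
Set B = {1, 4, 7, 10}
Set C = {3, 6, 9, 15}
First, A ∪ B = {1, 2, 3, 4, 7, 9, 10, 12}
Then, (A ∪ B) ∪ C = {1, 2, 3, 4, 6, 7, 9, 10, 12, 15}

{1, 2, 3, 4, 6, 7, 9, 10, 12, 15}


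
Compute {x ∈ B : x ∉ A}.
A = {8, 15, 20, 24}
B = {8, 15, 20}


Set A = {8, 15, 20, 24}
Set B = {8, 15, 20}
Check each element of B against A:
8 ∈ A, 15 ∈ A, 20 ∈ A
Elements of B not in A: {}

{}


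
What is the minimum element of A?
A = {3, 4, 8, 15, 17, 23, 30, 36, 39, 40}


Set A = {3, 4, 8, 15, 17, 23, 30, 36, 39, 40}
Elements in ascending order: 3, 4, 8, 15, 17, 23, 30, 36, 39, 40
The smallest element is 3.

3


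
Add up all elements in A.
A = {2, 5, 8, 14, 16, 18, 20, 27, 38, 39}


Set A = {2, 5, 8, 14, 16, 18, 20, 27, 38, 39}
Sum = 2 + 5 + 8 + 14 + 16 + 18 + 20 + 27 + 38 + 39 = 187

187


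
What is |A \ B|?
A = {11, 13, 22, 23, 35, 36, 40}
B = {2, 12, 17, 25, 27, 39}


Set A = {11, 13, 22, 23, 35, 36, 40}
Set B = {2, 12, 17, 25, 27, 39}
A \ B = {11, 13, 22, 23, 35, 36, 40}
|A \ B| = 7

7


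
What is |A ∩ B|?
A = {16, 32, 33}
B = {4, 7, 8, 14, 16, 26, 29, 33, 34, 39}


Set A = {16, 32, 33}
Set B = {4, 7, 8, 14, 16, 26, 29, 33, 34, 39}
A ∩ B = {16, 33}
|A ∩ B| = 2

2


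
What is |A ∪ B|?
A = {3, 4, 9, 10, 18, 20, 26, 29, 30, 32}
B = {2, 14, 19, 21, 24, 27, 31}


Set A = {3, 4, 9, 10, 18, 20, 26, 29, 30, 32}, |A| = 10
Set B = {2, 14, 19, 21, 24, 27, 31}, |B| = 7
A ∩ B = {}, |A ∩ B| = 0
|A ∪ B| = |A| + |B| - |A ∩ B| = 10 + 7 - 0 = 17

17


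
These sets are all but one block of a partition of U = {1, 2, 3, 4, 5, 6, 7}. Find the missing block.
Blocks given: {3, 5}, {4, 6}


U = {1, 2, 3, 4, 5, 6, 7}
Shown blocks: {3, 5}, {4, 6}
A partition's blocks are pairwise disjoint and cover U, so the missing block = U \ (union of shown blocks).
Union of shown blocks: {3, 4, 5, 6}
Missing block = U \ (union) = {1, 2, 7}

{1, 2, 7}


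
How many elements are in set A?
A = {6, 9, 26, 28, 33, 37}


Set A = {6, 9, 26, 28, 33, 37}
Listing elements: 6, 9, 26, 28, 33, 37
Counting: 6 elements
|A| = 6

6


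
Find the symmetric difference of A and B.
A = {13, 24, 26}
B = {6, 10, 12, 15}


Set A = {13, 24, 26}
Set B = {6, 10, 12, 15}
A △ B = (A \ B) ∪ (B \ A)
Elements in A but not B: {13, 24, 26}
Elements in B but not A: {6, 10, 12, 15}
A △ B = {6, 10, 12, 13, 15, 24, 26}

{6, 10, 12, 13, 15, 24, 26}


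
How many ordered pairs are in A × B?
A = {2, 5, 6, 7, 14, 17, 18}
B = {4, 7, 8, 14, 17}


Set A = {2, 5, 6, 7, 14, 17, 18} has 7 elements.
Set B = {4, 7, 8, 14, 17} has 5 elements.
|A × B| = |A| × |B| = 7 × 5 = 35

35


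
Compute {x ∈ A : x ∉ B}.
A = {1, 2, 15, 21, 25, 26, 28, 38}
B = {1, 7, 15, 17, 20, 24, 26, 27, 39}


Set A = {1, 2, 15, 21, 25, 26, 28, 38}
Set B = {1, 7, 15, 17, 20, 24, 26, 27, 39}
Check each element of A against B:
1 ∈ B, 2 ∉ B (include), 15 ∈ B, 21 ∉ B (include), 25 ∉ B (include), 26 ∈ B, 28 ∉ B (include), 38 ∉ B (include)
Elements of A not in B: {2, 21, 25, 28, 38}

{2, 21, 25, 28, 38}


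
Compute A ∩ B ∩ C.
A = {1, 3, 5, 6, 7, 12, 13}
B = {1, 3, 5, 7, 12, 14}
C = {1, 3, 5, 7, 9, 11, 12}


Set A = {1, 3, 5, 6, 7, 12, 13}
Set B = {1, 3, 5, 7, 12, 14}
Set C = {1, 3, 5, 7, 9, 11, 12}
First, A ∩ B = {1, 3, 5, 7, 12}
Then, (A ∩ B) ∩ C = {1, 3, 5, 7, 12}

{1, 3, 5, 7, 12}


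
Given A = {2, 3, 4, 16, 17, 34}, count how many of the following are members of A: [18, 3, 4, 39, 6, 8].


Set A = {2, 3, 4, 16, 17, 34}
Candidates: [18, 3, 4, 39, 6, 8]
Check each candidate:
18 ∉ A, 3 ∈ A, 4 ∈ A, 39 ∉ A, 6 ∉ A, 8 ∉ A
Count of candidates in A: 2

2


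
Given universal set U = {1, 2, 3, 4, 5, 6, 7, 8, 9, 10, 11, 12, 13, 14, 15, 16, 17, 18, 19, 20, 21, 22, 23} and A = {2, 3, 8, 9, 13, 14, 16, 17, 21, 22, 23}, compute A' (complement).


Universal set U = {1, 2, 3, 4, 5, 6, 7, 8, 9, 10, 11, 12, 13, 14, 15, 16, 17, 18, 19, 20, 21, 22, 23}
Set A = {2, 3, 8, 9, 13, 14, 16, 17, 21, 22, 23}
A' = U \ A = elements in U but not in A
Checking each element of U:
1 (not in A, include), 2 (in A, exclude), 3 (in A, exclude), 4 (not in A, include), 5 (not in A, include), 6 (not in A, include), 7 (not in A, include), 8 (in A, exclude), 9 (in A, exclude), 10 (not in A, include), 11 (not in A, include), 12 (not in A, include), 13 (in A, exclude), 14 (in A, exclude), 15 (not in A, include), 16 (in A, exclude), 17 (in A, exclude), 18 (not in A, include), 19 (not in A, include), 20 (not in A, include), 21 (in A, exclude), 22 (in A, exclude), 23 (in A, exclude)
A' = {1, 4, 5, 6, 7, 10, 11, 12, 15, 18, 19, 20}

{1, 4, 5, 6, 7, 10, 11, 12, 15, 18, 19, 20}


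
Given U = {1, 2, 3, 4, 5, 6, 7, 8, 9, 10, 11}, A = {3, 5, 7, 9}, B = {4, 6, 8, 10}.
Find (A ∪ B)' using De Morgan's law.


U = {1, 2, 3, 4, 5, 6, 7, 8, 9, 10, 11}
A = {3, 5, 7, 9}, B = {4, 6, 8, 10}
A ∪ B = {3, 4, 5, 6, 7, 8, 9, 10}
(A ∪ B)' = U \ (A ∪ B) = {1, 2, 11}
Verification via A' ∩ B': A' = {1, 2, 4, 6, 8, 10, 11}, B' = {1, 2, 3, 5, 7, 9, 11}
A' ∩ B' = {1, 2, 11} ✓

{1, 2, 11}


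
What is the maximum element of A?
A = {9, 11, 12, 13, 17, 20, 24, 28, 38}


Set A = {9, 11, 12, 13, 17, 20, 24, 28, 38}
Elements in ascending order: 9, 11, 12, 13, 17, 20, 24, 28, 38
The largest element is 38.

38


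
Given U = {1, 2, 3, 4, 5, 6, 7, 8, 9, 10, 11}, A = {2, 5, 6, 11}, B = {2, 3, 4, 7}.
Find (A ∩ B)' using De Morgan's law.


U = {1, 2, 3, 4, 5, 6, 7, 8, 9, 10, 11}
A = {2, 5, 6, 11}, B = {2, 3, 4, 7}
A ∩ B = {2}
(A ∩ B)' = U \ (A ∩ B) = {1, 3, 4, 5, 6, 7, 8, 9, 10, 11}
Verification via A' ∪ B': A' = {1, 3, 4, 7, 8, 9, 10}, B' = {1, 5, 6, 8, 9, 10, 11}
A' ∪ B' = {1, 3, 4, 5, 6, 7, 8, 9, 10, 11} ✓

{1, 3, 4, 5, 6, 7, 8, 9, 10, 11}


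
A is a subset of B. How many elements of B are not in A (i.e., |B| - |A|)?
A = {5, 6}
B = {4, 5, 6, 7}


Set A = {5, 6}, |A| = 2
Set B = {4, 5, 6, 7}, |B| = 4
Since A ⊆ B: B \ A = {4, 7}
|B| - |A| = 4 - 2 = 2

2


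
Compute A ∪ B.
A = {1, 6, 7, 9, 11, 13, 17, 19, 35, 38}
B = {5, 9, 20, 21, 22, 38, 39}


Set A = {1, 6, 7, 9, 11, 13, 17, 19, 35, 38}
Set B = {5, 9, 20, 21, 22, 38, 39}
A ∪ B includes all elements in either set.
Elements from A: {1, 6, 7, 9, 11, 13, 17, 19, 35, 38}
Elements from B not already included: {5, 20, 21, 22, 39}
A ∪ B = {1, 5, 6, 7, 9, 11, 13, 17, 19, 20, 21, 22, 35, 38, 39}

{1, 5, 6, 7, 9, 11, 13, 17, 19, 20, 21, 22, 35, 38, 39}


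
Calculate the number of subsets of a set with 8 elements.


The set has 8 elements.
The power set contains all possible subsets.
|P(A)| = 2^|A| = 2^8 = 256

256


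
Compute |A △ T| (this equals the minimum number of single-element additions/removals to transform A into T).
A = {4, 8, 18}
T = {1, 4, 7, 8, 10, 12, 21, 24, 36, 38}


Set A = {4, 8, 18}
Set T = {1, 4, 7, 8, 10, 12, 21, 24, 36, 38}
Elements to remove from A (in A, not in T): {18} → 1 removals
Elements to add to A (in T, not in A): {1, 7, 10, 12, 21, 24, 36, 38} → 8 additions
Total edits = 1 + 8 = 9

9


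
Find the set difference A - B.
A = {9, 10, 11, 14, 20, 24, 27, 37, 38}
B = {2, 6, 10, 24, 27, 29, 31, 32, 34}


Set A = {9, 10, 11, 14, 20, 24, 27, 37, 38}
Set B = {2, 6, 10, 24, 27, 29, 31, 32, 34}
A \ B includes elements in A that are not in B.
Check each element of A:
9 (not in B, keep), 10 (in B, remove), 11 (not in B, keep), 14 (not in B, keep), 20 (not in B, keep), 24 (in B, remove), 27 (in B, remove), 37 (not in B, keep), 38 (not in B, keep)
A \ B = {9, 11, 14, 20, 37, 38}

{9, 11, 14, 20, 37, 38}


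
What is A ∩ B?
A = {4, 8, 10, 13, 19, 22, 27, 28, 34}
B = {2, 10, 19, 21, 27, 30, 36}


Set A = {4, 8, 10, 13, 19, 22, 27, 28, 34}
Set B = {2, 10, 19, 21, 27, 30, 36}
A ∩ B includes only elements in both sets.
Check each element of A against B:
4 ✗, 8 ✗, 10 ✓, 13 ✗, 19 ✓, 22 ✗, 27 ✓, 28 ✗, 34 ✗
A ∩ B = {10, 19, 27}

{10, 19, 27}


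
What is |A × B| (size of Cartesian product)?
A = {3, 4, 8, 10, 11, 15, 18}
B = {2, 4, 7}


Set A = {3, 4, 8, 10, 11, 15, 18} has 7 elements.
Set B = {2, 4, 7} has 3 elements.
|A × B| = |A| × |B| = 7 × 3 = 21

21


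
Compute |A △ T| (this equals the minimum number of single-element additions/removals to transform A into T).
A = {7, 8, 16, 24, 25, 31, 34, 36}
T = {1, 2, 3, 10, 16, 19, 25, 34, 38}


Set A = {7, 8, 16, 24, 25, 31, 34, 36}
Set T = {1, 2, 3, 10, 16, 19, 25, 34, 38}
Elements to remove from A (in A, not in T): {7, 8, 24, 31, 36} → 5 removals
Elements to add to A (in T, not in A): {1, 2, 3, 10, 19, 38} → 6 additions
Total edits = 5 + 6 = 11

11


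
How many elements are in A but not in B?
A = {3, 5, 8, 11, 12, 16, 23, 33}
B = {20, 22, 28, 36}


Set A = {3, 5, 8, 11, 12, 16, 23, 33}
Set B = {20, 22, 28, 36}
A \ B = {3, 5, 8, 11, 12, 16, 23, 33}
|A \ B| = 8

8


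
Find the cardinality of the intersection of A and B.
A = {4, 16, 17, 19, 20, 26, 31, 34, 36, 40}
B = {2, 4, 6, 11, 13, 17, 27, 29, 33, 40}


Set A = {4, 16, 17, 19, 20, 26, 31, 34, 36, 40}
Set B = {2, 4, 6, 11, 13, 17, 27, 29, 33, 40}
A ∩ B = {4, 17, 40}
|A ∩ B| = 3

3


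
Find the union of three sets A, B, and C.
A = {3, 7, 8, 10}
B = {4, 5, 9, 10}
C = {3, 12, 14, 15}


Set A = {3, 7, 8, 10}
Set B = {4, 5, 9, 10}
Set C = {3, 12, 14, 15}
First, A ∪ B = {3, 4, 5, 7, 8, 9, 10}
Then, (A ∪ B) ∪ C = {3, 4, 5, 7, 8, 9, 10, 12, 14, 15}

{3, 4, 5, 7, 8, 9, 10, 12, 14, 15}


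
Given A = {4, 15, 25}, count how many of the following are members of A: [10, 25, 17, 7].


Set A = {4, 15, 25}
Candidates: [10, 25, 17, 7]
Check each candidate:
10 ∉ A, 25 ∈ A, 17 ∉ A, 7 ∉ A
Count of candidates in A: 1

1


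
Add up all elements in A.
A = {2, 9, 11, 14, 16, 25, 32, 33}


Set A = {2, 9, 11, 14, 16, 25, 32, 33}
Sum = 2 + 9 + 11 + 14 + 16 + 25 + 32 + 33 = 142

142


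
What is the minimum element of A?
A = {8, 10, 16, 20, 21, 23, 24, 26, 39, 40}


Set A = {8, 10, 16, 20, 21, 23, 24, 26, 39, 40}
Elements in ascending order: 8, 10, 16, 20, 21, 23, 24, 26, 39, 40
The smallest element is 8.

8


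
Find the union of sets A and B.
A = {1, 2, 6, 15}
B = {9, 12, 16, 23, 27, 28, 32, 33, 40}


Set A = {1, 2, 6, 15}
Set B = {9, 12, 16, 23, 27, 28, 32, 33, 40}
A ∪ B includes all elements in either set.
Elements from A: {1, 2, 6, 15}
Elements from B not already included: {9, 12, 16, 23, 27, 28, 32, 33, 40}
A ∪ B = {1, 2, 6, 9, 12, 15, 16, 23, 27, 28, 32, 33, 40}

{1, 2, 6, 9, 12, 15, 16, 23, 27, 28, 32, 33, 40}


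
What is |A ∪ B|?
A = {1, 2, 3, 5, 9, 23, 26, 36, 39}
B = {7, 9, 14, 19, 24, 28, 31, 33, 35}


Set A = {1, 2, 3, 5, 9, 23, 26, 36, 39}, |A| = 9
Set B = {7, 9, 14, 19, 24, 28, 31, 33, 35}, |B| = 9
A ∩ B = {9}, |A ∩ B| = 1
|A ∪ B| = |A| + |B| - |A ∩ B| = 9 + 9 - 1 = 17

17


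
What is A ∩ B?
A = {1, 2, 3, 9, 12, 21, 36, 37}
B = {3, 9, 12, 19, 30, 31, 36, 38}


Set A = {1, 2, 3, 9, 12, 21, 36, 37}
Set B = {3, 9, 12, 19, 30, 31, 36, 38}
A ∩ B includes only elements in both sets.
Check each element of A against B:
1 ✗, 2 ✗, 3 ✓, 9 ✓, 12 ✓, 21 ✗, 36 ✓, 37 ✗
A ∩ B = {3, 9, 12, 36}

{3, 9, 12, 36}


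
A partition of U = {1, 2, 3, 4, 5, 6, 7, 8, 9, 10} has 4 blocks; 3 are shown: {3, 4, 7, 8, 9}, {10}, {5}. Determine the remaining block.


U = {1, 2, 3, 4, 5, 6, 7, 8, 9, 10}
Shown blocks: {3, 4, 7, 8, 9}, {10}, {5}
A partition's blocks are pairwise disjoint and cover U, so the missing block = U \ (union of shown blocks).
Union of shown blocks: {3, 4, 5, 7, 8, 9, 10}
Missing block = U \ (union) = {1, 2, 6}

{1, 2, 6}


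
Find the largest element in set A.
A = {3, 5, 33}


Set A = {3, 5, 33}
Elements in ascending order: 3, 5, 33
The largest element is 33.

33


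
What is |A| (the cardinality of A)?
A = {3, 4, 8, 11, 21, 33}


Set A = {3, 4, 8, 11, 21, 33}
Listing elements: 3, 4, 8, 11, 21, 33
Counting: 6 elements
|A| = 6

6


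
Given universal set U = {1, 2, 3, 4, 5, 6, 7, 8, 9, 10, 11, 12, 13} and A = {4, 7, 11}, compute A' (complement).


Universal set U = {1, 2, 3, 4, 5, 6, 7, 8, 9, 10, 11, 12, 13}
Set A = {4, 7, 11}
A' = U \ A = elements in U but not in A
Checking each element of U:
1 (not in A, include), 2 (not in A, include), 3 (not in A, include), 4 (in A, exclude), 5 (not in A, include), 6 (not in A, include), 7 (in A, exclude), 8 (not in A, include), 9 (not in A, include), 10 (not in A, include), 11 (in A, exclude), 12 (not in A, include), 13 (not in A, include)
A' = {1, 2, 3, 5, 6, 8, 9, 10, 12, 13}

{1, 2, 3, 5, 6, 8, 9, 10, 12, 13}


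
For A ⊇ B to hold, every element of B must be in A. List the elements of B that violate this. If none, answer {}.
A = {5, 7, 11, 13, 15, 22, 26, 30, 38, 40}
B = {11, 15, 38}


Set A = {5, 7, 11, 13, 15, 22, 26, 30, 38, 40}
Set B = {11, 15, 38}
Check each element of B against A:
11 ∈ A, 15 ∈ A, 38 ∈ A
Elements of B not in A: {}

{}


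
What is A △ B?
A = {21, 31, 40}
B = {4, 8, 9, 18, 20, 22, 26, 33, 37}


Set A = {21, 31, 40}
Set B = {4, 8, 9, 18, 20, 22, 26, 33, 37}
A △ B = (A \ B) ∪ (B \ A)
Elements in A but not B: {21, 31, 40}
Elements in B but not A: {4, 8, 9, 18, 20, 22, 26, 33, 37}
A △ B = {4, 8, 9, 18, 20, 21, 22, 26, 31, 33, 37, 40}

{4, 8, 9, 18, 20, 21, 22, 26, 31, 33, 37, 40}


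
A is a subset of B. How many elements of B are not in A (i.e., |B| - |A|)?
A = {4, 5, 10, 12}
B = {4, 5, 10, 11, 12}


Set A = {4, 5, 10, 12}, |A| = 4
Set B = {4, 5, 10, 11, 12}, |B| = 5
Since A ⊆ B: B \ A = {11}
|B| - |A| = 5 - 4 = 1

1


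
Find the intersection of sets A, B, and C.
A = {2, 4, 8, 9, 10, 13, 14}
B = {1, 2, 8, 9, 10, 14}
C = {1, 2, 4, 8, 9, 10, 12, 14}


Set A = {2, 4, 8, 9, 10, 13, 14}
Set B = {1, 2, 8, 9, 10, 14}
Set C = {1, 2, 4, 8, 9, 10, 12, 14}
First, A ∩ B = {2, 8, 9, 10, 14}
Then, (A ∩ B) ∩ C = {2, 8, 9, 10, 14}

{2, 8, 9, 10, 14}


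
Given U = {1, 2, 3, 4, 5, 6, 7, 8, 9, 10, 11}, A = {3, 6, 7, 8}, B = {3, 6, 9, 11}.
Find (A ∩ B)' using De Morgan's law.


U = {1, 2, 3, 4, 5, 6, 7, 8, 9, 10, 11}
A = {3, 6, 7, 8}, B = {3, 6, 9, 11}
A ∩ B = {3, 6}
(A ∩ B)' = U \ (A ∩ B) = {1, 2, 4, 5, 7, 8, 9, 10, 11}
Verification via A' ∪ B': A' = {1, 2, 4, 5, 9, 10, 11}, B' = {1, 2, 4, 5, 7, 8, 10}
A' ∪ B' = {1, 2, 4, 5, 7, 8, 9, 10, 11} ✓

{1, 2, 4, 5, 7, 8, 9, 10, 11}


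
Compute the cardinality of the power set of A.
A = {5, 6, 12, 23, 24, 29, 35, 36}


Set A = {5, 6, 12, 23, 24, 29, 35, 36}
|A| = 8
The power set P(A) contains all subsets of A.
|P(A)| = 2^|A| = 2^8 = 256

256


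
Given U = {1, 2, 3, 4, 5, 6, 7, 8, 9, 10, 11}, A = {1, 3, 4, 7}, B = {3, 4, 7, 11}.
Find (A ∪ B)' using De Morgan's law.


U = {1, 2, 3, 4, 5, 6, 7, 8, 9, 10, 11}
A = {1, 3, 4, 7}, B = {3, 4, 7, 11}
A ∪ B = {1, 3, 4, 7, 11}
(A ∪ B)' = U \ (A ∪ B) = {2, 5, 6, 8, 9, 10}
Verification via A' ∩ B': A' = {2, 5, 6, 8, 9, 10, 11}, B' = {1, 2, 5, 6, 8, 9, 10}
A' ∩ B' = {2, 5, 6, 8, 9, 10} ✓

{2, 5, 6, 8, 9, 10}


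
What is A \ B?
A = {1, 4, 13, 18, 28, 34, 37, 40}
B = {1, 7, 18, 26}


Set A = {1, 4, 13, 18, 28, 34, 37, 40}
Set B = {1, 7, 18, 26}
A \ B includes elements in A that are not in B.
Check each element of A:
1 (in B, remove), 4 (not in B, keep), 13 (not in B, keep), 18 (in B, remove), 28 (not in B, keep), 34 (not in B, keep), 37 (not in B, keep), 40 (not in B, keep)
A \ B = {4, 13, 28, 34, 37, 40}

{4, 13, 28, 34, 37, 40}


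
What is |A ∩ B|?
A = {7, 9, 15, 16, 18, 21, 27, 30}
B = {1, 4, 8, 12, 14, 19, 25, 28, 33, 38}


Set A = {7, 9, 15, 16, 18, 21, 27, 30}
Set B = {1, 4, 8, 12, 14, 19, 25, 28, 33, 38}
A ∩ B = {}
|A ∩ B| = 0

0


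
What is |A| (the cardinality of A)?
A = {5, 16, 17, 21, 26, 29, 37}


Set A = {5, 16, 17, 21, 26, 29, 37}
Listing elements: 5, 16, 17, 21, 26, 29, 37
Counting: 7 elements
|A| = 7

7


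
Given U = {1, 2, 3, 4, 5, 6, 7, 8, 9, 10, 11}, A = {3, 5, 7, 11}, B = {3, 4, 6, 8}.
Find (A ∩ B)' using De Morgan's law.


U = {1, 2, 3, 4, 5, 6, 7, 8, 9, 10, 11}
A = {3, 5, 7, 11}, B = {3, 4, 6, 8}
A ∩ B = {3}
(A ∩ B)' = U \ (A ∩ B) = {1, 2, 4, 5, 6, 7, 8, 9, 10, 11}
Verification via A' ∪ B': A' = {1, 2, 4, 6, 8, 9, 10}, B' = {1, 2, 5, 7, 9, 10, 11}
A' ∪ B' = {1, 2, 4, 5, 6, 7, 8, 9, 10, 11} ✓

{1, 2, 4, 5, 6, 7, 8, 9, 10, 11}


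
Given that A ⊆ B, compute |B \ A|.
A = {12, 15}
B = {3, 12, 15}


Set A = {12, 15}, |A| = 2
Set B = {3, 12, 15}, |B| = 3
Since A ⊆ B: B \ A = {3}
|B| - |A| = 3 - 2 = 1

1


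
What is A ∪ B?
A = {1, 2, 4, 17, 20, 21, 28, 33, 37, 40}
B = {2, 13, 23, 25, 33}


Set A = {1, 2, 4, 17, 20, 21, 28, 33, 37, 40}
Set B = {2, 13, 23, 25, 33}
A ∪ B includes all elements in either set.
Elements from A: {1, 2, 4, 17, 20, 21, 28, 33, 37, 40}
Elements from B not already included: {13, 23, 25}
A ∪ B = {1, 2, 4, 13, 17, 20, 21, 23, 25, 28, 33, 37, 40}

{1, 2, 4, 13, 17, 20, 21, 23, 25, 28, 33, 37, 40}


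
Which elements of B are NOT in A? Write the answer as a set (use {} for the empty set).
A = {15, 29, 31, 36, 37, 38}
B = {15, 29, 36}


Set A = {15, 29, 31, 36, 37, 38}
Set B = {15, 29, 36}
Check each element of B against A:
15 ∈ A, 29 ∈ A, 36 ∈ A
Elements of B not in A: {}

{}


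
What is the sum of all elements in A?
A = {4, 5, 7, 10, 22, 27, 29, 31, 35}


Set A = {4, 5, 7, 10, 22, 27, 29, 31, 35}
Sum = 4 + 5 + 7 + 10 + 22 + 27 + 29 + 31 + 35 = 170

170


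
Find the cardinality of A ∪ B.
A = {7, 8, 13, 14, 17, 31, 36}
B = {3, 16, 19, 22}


Set A = {7, 8, 13, 14, 17, 31, 36}, |A| = 7
Set B = {3, 16, 19, 22}, |B| = 4
A ∩ B = {}, |A ∩ B| = 0
|A ∪ B| = |A| + |B| - |A ∩ B| = 7 + 4 - 0 = 11

11


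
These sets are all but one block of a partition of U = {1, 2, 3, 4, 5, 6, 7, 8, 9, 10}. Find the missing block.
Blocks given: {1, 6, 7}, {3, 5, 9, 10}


U = {1, 2, 3, 4, 5, 6, 7, 8, 9, 10}
Shown blocks: {1, 6, 7}, {3, 5, 9, 10}
A partition's blocks are pairwise disjoint and cover U, so the missing block = U \ (union of shown blocks).
Union of shown blocks: {1, 3, 5, 6, 7, 9, 10}
Missing block = U \ (union) = {2, 4, 8}

{2, 4, 8}


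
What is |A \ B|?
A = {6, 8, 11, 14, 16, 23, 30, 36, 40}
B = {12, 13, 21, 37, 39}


Set A = {6, 8, 11, 14, 16, 23, 30, 36, 40}
Set B = {12, 13, 21, 37, 39}
A \ B = {6, 8, 11, 14, 16, 23, 30, 36, 40}
|A \ B| = 9

9


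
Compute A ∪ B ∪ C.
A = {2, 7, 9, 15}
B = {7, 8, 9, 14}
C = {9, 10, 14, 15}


Set A = {2, 7, 9, 15}
Set B = {7, 8, 9, 14}
Set C = {9, 10, 14, 15}
First, A ∪ B = {2, 7, 8, 9, 14, 15}
Then, (A ∪ B) ∪ C = {2, 7, 8, 9, 10, 14, 15}

{2, 7, 8, 9, 10, 14, 15}


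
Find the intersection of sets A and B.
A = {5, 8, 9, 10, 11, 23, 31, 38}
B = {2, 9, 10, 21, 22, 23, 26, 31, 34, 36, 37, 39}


Set A = {5, 8, 9, 10, 11, 23, 31, 38}
Set B = {2, 9, 10, 21, 22, 23, 26, 31, 34, 36, 37, 39}
A ∩ B includes only elements in both sets.
Check each element of A against B:
5 ✗, 8 ✗, 9 ✓, 10 ✓, 11 ✗, 23 ✓, 31 ✓, 38 ✗
A ∩ B = {9, 10, 23, 31}

{9, 10, 23, 31}


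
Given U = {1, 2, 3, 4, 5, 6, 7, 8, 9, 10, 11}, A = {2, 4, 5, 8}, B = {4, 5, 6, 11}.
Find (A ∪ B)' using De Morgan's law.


U = {1, 2, 3, 4, 5, 6, 7, 8, 9, 10, 11}
A = {2, 4, 5, 8}, B = {4, 5, 6, 11}
A ∪ B = {2, 4, 5, 6, 8, 11}
(A ∪ B)' = U \ (A ∪ B) = {1, 3, 7, 9, 10}
Verification via A' ∩ B': A' = {1, 3, 6, 7, 9, 10, 11}, B' = {1, 2, 3, 7, 8, 9, 10}
A' ∩ B' = {1, 3, 7, 9, 10} ✓

{1, 3, 7, 9, 10}
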